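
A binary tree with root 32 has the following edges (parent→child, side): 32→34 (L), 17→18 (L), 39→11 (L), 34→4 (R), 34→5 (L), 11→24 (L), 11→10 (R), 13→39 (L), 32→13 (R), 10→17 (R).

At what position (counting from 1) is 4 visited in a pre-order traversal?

Pre-order visits the node, then its left subtree, then its right subtree.
Visit 32.
At 32: go left to 34.
  Visit 34.
  At 34: go left to 5.
    5 is a leaf — visit 5.
  At 34: go right to 4.
    4 is a leaf — visit 4.
At 32: go right to 13.
  Visit 13.
  At 13: go left to 39.
    Visit 39.
    At 39: go left to 11.
      Visit 11.
      At 11: go left to 24.
        24 is a leaf — visit 24.
      At 11: go right to 10.
        Visit 10.
        At 10: no left child.
        At 10: go right to 17.
          Visit 17.
          At 17: go left to 18.
            18 is a leaf — visit 18.
          At 17: no right child.
    At 39: no right child.
  At 13: no right child.
Full pre-order sequence: 32, 34, 5, 4, 13, 39, 11, 24, 10, 17, 18.

4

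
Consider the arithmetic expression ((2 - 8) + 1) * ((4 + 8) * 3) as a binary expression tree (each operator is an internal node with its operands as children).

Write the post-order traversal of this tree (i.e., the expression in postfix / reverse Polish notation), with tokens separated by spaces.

Post-order on an expression tree gives postfix notation: for each operator, emit left operand, right operand, then the operator.

2 8 - 1 + 4 8 + 3 * *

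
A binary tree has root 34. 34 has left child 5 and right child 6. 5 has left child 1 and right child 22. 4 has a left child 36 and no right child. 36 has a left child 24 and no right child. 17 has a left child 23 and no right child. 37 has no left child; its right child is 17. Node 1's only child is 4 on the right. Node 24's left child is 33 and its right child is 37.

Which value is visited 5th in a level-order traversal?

Level-order visits nodes level by level from the root, left to right within each level.
Level 0: 34
Level 1: 5, 6
Level 2: 1, 22
Level 3: 4
Level 4: 36
Level 5: 24
Level 6: 33, 37
Level 7: 17
Level 8: 23
Full level-order sequence: 34, 5, 6, 1, 22, 4, 36, 24, 33, 37, 17, 23.

22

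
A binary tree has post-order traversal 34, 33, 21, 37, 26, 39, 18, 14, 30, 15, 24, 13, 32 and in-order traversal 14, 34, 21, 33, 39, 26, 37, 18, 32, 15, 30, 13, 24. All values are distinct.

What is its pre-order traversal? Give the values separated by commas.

The last element of post-order is the root; it splits in-order into left and right subtrees.
Root 32: left subtree has 8 nodes {14, 34, 21, 33, 39, 26, 37, 18}, right has 4 {15, 30, 13, 24}.
  Root 14: left subtree has 0 nodes { }, right has 7 {34, 21, 33, 39, 26, 37, 18}.
    Root 18: left subtree has 6 nodes {34, 21, 33, 39, 26, 37}, right has 0 { }.
      Root 39: left subtree has 3 nodes {34, 21, 33}, right has 2 {26, 37}.
        Root 21: left subtree has 1 node {34}, right has 1 {33}.
        Root 26: left subtree has 0 nodes { }, right has 1 {37}.
  Root 13: left subtree has 2 nodes {15, 30}, right has 1 {24}.
    Root 15: left subtree has 0 nodes { }, right has 1 {30}.

32, 14, 18, 39, 21, 34, 33, 26, 37, 13, 15, 30, 24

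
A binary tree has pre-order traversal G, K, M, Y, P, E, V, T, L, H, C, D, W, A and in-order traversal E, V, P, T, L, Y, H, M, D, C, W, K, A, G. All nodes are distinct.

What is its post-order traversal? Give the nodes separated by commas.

V, E, L, T, P, H, Y, D, W, C, M, A, K, G

The first element of pre-order is the root; it splits in-order into left and right subtrees.
Root G: left subtree has 13 nodes {E, V, P, T, L, Y, H, M, D, C, W, K, A}, right has 0 { }.
  Root K: left subtree has 11 nodes {E, V, P, T, L, Y, H, M, D, C, W}, right has 1 {A}.
    Root M: left subtree has 7 nodes {E, V, P, T, L, Y, H}, right has 3 {D, C, W}.
      Root Y: left subtree has 5 nodes {E, V, P, T, L}, right has 1 {H}.
        Root P: left subtree has 2 nodes {E, V}, right has 2 {T, L}.
          Root E: left subtree has 0 nodes { }, right has 1 {V}.
          Root T: left subtree has 0 nodes { }, right has 1 {L}.
      Root C: left subtree has 1 node {D}, right has 1 {W}.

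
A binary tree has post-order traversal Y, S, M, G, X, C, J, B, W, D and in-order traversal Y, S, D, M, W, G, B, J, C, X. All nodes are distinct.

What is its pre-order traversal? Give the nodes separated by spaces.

D S Y W M B G J C X

The last element of post-order is the root; it splits in-order into left and right subtrees.
Root D: left subtree has 2 nodes {Y, S}, right has 7 {M, W, G, B, J, C, X}.
  Root S: left subtree has 1 node {Y}, right has 0 { }.
  Root W: left subtree has 1 node {M}, right has 5 {G, B, J, C, X}.
    Root B: left subtree has 1 node {G}, right has 3 {J, C, X}.
      Root J: left subtree has 0 nodes { }, right has 2 {C, X}.
        Root C: left subtree has 0 nodes { }, right has 1 {X}.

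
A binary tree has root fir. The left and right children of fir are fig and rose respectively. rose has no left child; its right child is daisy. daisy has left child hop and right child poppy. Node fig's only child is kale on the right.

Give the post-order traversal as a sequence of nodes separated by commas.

Post-order visits the left subtree, then the right subtree, then the node.
At fir: go left to fig.
  At fig: no left child.
  At fig: go right to kale.
    kale is a leaf — visit kale.
  Visit fig.
At fir: go right to rose.
  At rose: no left child.
  At rose: go right to daisy.
    At daisy: go left to hop.
      hop is a leaf — visit hop.
    At daisy: go right to poppy.
      poppy is a leaf — visit poppy.
    Visit daisy.
  Visit rose.
Visit fir.

kale, fig, hop, poppy, daisy, rose, fir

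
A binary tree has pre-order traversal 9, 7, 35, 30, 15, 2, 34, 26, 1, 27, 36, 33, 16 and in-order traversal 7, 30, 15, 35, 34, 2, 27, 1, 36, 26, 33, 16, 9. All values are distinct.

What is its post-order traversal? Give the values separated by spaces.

15 30 34 27 36 1 16 33 26 2 35 7 9

The first element of pre-order is the root; it splits in-order into left and right subtrees.
Root 9: left subtree has 12 nodes {7, 30, 15, 35, 34, 2, 27, 1, 36, 26, 33, 16}, right has 0 { }.
  Root 7: left subtree has 0 nodes { }, right has 11 {30, 15, 35, 34, 2, 27, 1, 36, 26, 33, 16}.
    Root 35: left subtree has 2 nodes {30, 15}, right has 8 {34, 2, 27, 1, 36, 26, 33, 16}.
      Root 30: left subtree has 0 nodes { }, right has 1 {15}.
      Root 2: left subtree has 1 node {34}, right has 6 {27, 1, 36, 26, 33, 16}.
        Root 26: left subtree has 3 nodes {27, 1, 36}, right has 2 {33, 16}.
          Root 1: left subtree has 1 node {27}, right has 1 {36}.
          Root 33: left subtree has 0 nodes { }, right has 1 {16}.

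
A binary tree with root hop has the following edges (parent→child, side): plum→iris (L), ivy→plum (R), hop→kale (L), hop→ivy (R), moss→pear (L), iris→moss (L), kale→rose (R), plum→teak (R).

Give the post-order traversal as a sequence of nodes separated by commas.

Post-order visits the left subtree, then the right subtree, then the node.
At hop: go left to kale.
  At kale: no left child.
  At kale: go right to rose.
    rose is a leaf — visit rose.
  Visit kale.
At hop: go right to ivy.
  At ivy: no left child.
  At ivy: go right to plum.
    At plum: go left to iris.
      At iris: go left to moss.
        At moss: go left to pear.
          pear is a leaf — visit pear.
        At moss: no right child.
        Visit moss.
      At iris: no right child.
      Visit iris.
    At plum: go right to teak.
      teak is a leaf — visit teak.
    Visit plum.
  Visit ivy.
Visit hop.

rose, kale, pear, moss, iris, teak, plum, ivy, hop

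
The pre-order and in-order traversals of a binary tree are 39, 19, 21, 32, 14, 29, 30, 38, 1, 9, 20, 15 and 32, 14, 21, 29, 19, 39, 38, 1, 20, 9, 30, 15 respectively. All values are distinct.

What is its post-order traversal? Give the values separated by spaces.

The first element of pre-order is the root; it splits in-order into left and right subtrees.
Root 39: left subtree has 5 nodes {32, 14, 21, 29, 19}, right has 6 {38, 1, 20, 9, 30, 15}.
  Root 19: left subtree has 4 nodes {32, 14, 21, 29}, right has 0 { }.
    Root 21: left subtree has 2 nodes {32, 14}, right has 1 {29}.
      Root 32: left subtree has 0 nodes { }, right has 1 {14}.
  Root 30: left subtree has 4 nodes {38, 1, 20, 9}, right has 1 {15}.
    Root 38: left subtree has 0 nodes { }, right has 3 {1, 20, 9}.
      Root 1: left subtree has 0 nodes { }, right has 2 {20, 9}.
        Root 9: left subtree has 1 node {20}, right has 0 { }.

14 32 29 21 19 20 9 1 38 15 30 39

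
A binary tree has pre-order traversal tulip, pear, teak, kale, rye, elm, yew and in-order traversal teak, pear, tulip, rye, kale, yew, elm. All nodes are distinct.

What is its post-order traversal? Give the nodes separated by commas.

The first element of pre-order is the root; it splits in-order into left and right subtrees.
Root tulip: left subtree has 2 nodes {teak, pear}, right has 4 {rye, kale, yew, elm}.
  Root pear: left subtree has 1 node {teak}, right has 0 { }.
  Root kale: left subtree has 1 node {rye}, right has 2 {yew, elm}.
    Root elm: left subtree has 1 node {yew}, right has 0 { }.

teak, pear, rye, yew, elm, kale, tulip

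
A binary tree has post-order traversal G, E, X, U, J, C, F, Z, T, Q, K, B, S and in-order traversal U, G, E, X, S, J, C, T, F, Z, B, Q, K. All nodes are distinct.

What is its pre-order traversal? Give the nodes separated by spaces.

S U X E G B T C J Z F K Q

The last element of post-order is the root; it splits in-order into left and right subtrees.
Root S: left subtree has 4 nodes {U, G, E, X}, right has 8 {J, C, T, F, Z, B, Q, K}.
  Root U: left subtree has 0 nodes { }, right has 3 {G, E, X}.
    Root X: left subtree has 2 nodes {G, E}, right has 0 { }.
      Root E: left subtree has 1 node {G}, right has 0 { }.
  Root B: left subtree has 5 nodes {J, C, T, F, Z}, right has 2 {Q, K}.
    Root T: left subtree has 2 nodes {J, C}, right has 2 {F, Z}.
      Root C: left subtree has 1 node {J}, right has 0 { }.
      Root Z: left subtree has 1 node {F}, right has 0 { }.
    Root K: left subtree has 1 node {Q}, right has 0 { }.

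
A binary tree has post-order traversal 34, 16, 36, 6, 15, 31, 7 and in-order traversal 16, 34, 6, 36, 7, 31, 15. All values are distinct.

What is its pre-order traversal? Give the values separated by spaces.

7 6 16 34 36 31 15

The last element of post-order is the root; it splits in-order into left and right subtrees.
Root 7: left subtree has 4 nodes {16, 34, 6, 36}, right has 2 {31, 15}.
  Root 6: left subtree has 2 nodes {16, 34}, right has 1 {36}.
    Root 16: left subtree has 0 nodes { }, right has 1 {34}.
  Root 31: left subtree has 0 nodes { }, right has 1 {15}.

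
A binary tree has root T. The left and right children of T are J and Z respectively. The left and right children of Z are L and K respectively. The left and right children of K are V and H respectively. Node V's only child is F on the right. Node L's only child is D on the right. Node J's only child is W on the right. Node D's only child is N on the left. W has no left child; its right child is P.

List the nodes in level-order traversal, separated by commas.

Level-order visits nodes level by level from the root, left to right within each level.
Level 0: T
Level 1: J, Z
Level 2: W, L, K
Level 3: P, D, V, H
Level 4: N, F

T, J, Z, W, L, K, P, D, V, H, N, F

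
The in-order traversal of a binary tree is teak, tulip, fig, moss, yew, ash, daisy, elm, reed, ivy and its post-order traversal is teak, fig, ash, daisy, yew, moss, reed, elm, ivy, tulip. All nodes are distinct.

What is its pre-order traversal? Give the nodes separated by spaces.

The last element of post-order is the root; it splits in-order into left and right subtrees.
Root tulip: left subtree has 1 node {teak}, right has 8 {fig, moss, yew, ash, daisy, elm, reed, ivy}.
  Root ivy: left subtree has 7 nodes {fig, moss, yew, ash, daisy, elm, reed}, right has 0 { }.
    Root elm: left subtree has 5 nodes {fig, moss, yew, ash, daisy}, right has 1 {reed}.
      Root moss: left subtree has 1 node {fig}, right has 3 {yew, ash, daisy}.
        Root yew: left subtree has 0 nodes { }, right has 2 {ash, daisy}.
          Root daisy: left subtree has 1 node {ash}, right has 0 { }.

tulip teak ivy elm moss fig yew daisy ash reed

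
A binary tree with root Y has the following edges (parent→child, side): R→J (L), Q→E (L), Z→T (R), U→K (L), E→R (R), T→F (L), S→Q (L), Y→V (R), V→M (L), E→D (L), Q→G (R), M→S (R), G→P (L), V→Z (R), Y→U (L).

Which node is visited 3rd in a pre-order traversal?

Pre-order visits the node, then its left subtree, then its right subtree.
Visit Y.
At Y: go left to U.
  Visit U.
  At U: go left to K.
    K is a leaf — visit K.
  At U: no right child.
At Y: go right to V.
  Visit V.
  At V: go left to M.
    Visit M.
    At M: no left child.
    At M: go right to S.
      Visit S.
      At S: go left to Q.
        Visit Q.
        At Q: go left to E.
          Visit E.
          At E: go left to D.
            D is a leaf — visit D.
          At E: go right to R.
            Visit R.
            At R: go left to J.
              J is a leaf — visit J.
            At R: no right child.
        At Q: go right to G.
          Visit G.
          At G: go left to P.
            P is a leaf — visit P.
          At G: no right child.
      At S: no right child.
  At V: go right to Z.
    Visit Z.
    At Z: no left child.
    At Z: go right to T.
      Visit T.
      At T: go left to F.
        F is a leaf — visit F.
      At T: no right child.
Full pre-order sequence: Y, U, K, V, M, S, Q, E, D, R, J, G, P, Z, T, F.

K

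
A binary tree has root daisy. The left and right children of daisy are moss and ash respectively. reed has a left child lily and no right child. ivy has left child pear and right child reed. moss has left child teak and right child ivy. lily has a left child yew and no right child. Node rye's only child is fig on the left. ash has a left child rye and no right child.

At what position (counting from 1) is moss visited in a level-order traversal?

Level-order visits nodes level by level from the root, left to right within each level.
Level 0: daisy
Level 1: moss, ash
Level 2: teak, ivy, rye
Level 3: pear, reed, fig
Level 4: lily
Level 5: yew
Full level-order sequence: daisy, moss, ash, teak, ivy, rye, pear, reed, fig, lily, yew.

2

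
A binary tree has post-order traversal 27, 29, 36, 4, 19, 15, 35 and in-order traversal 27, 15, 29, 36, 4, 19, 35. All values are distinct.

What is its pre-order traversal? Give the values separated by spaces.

The last element of post-order is the root; it splits in-order into left and right subtrees.
Root 35: left subtree has 6 nodes {27, 15, 29, 36, 4, 19}, right has 0 { }.
  Root 15: left subtree has 1 node {27}, right has 4 {29, 36, 4, 19}.
    Root 19: left subtree has 3 nodes {29, 36, 4}, right has 0 { }.
      Root 4: left subtree has 2 nodes {29, 36}, right has 0 { }.
        Root 36: left subtree has 1 node {29}, right has 0 { }.

35 15 27 19 4 36 29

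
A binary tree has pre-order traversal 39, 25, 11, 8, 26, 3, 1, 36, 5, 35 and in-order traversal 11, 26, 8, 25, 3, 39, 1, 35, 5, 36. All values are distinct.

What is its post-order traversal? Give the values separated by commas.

26, 8, 11, 3, 25, 35, 5, 36, 1, 39

The first element of pre-order is the root; it splits in-order into left and right subtrees.
Root 39: left subtree has 5 nodes {11, 26, 8, 25, 3}, right has 4 {1, 35, 5, 36}.
  Root 25: left subtree has 3 nodes {11, 26, 8}, right has 1 {3}.
    Root 11: left subtree has 0 nodes { }, right has 2 {26, 8}.
      Root 8: left subtree has 1 node {26}, right has 0 { }.
  Root 1: left subtree has 0 nodes { }, right has 3 {35, 5, 36}.
    Root 36: left subtree has 2 nodes {35, 5}, right has 0 { }.
      Root 5: left subtree has 1 node {35}, right has 0 { }.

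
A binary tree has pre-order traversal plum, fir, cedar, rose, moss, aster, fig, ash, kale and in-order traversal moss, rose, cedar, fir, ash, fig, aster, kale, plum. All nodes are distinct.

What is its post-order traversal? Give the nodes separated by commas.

The first element of pre-order is the root; it splits in-order into left and right subtrees.
Root plum: left subtree has 8 nodes {moss, rose, cedar, fir, ash, fig, aster, kale}, right has 0 { }.
  Root fir: left subtree has 3 nodes {moss, rose, cedar}, right has 4 {ash, fig, aster, kale}.
    Root cedar: left subtree has 2 nodes {moss, rose}, right has 0 { }.
      Root rose: left subtree has 1 node {moss}, right has 0 { }.
    Root aster: left subtree has 2 nodes {ash, fig}, right has 1 {kale}.
      Root fig: left subtree has 1 node {ash}, right has 0 { }.

moss, rose, cedar, ash, fig, kale, aster, fir, plum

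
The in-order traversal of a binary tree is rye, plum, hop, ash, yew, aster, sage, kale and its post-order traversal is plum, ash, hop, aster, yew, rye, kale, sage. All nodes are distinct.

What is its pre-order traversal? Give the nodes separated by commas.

The last element of post-order is the root; it splits in-order into left and right subtrees.
Root sage: left subtree has 6 nodes {rye, plum, hop, ash, yew, aster}, right has 1 {kale}.
  Root rye: left subtree has 0 nodes { }, right has 5 {plum, hop, ash, yew, aster}.
    Root yew: left subtree has 3 nodes {plum, hop, ash}, right has 1 {aster}.
      Root hop: left subtree has 1 node {plum}, right has 1 {ash}.

sage, rye, yew, hop, plum, ash, aster, kale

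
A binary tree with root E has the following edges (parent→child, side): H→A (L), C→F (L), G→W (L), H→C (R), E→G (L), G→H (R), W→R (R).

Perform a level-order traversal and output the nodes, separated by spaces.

Level-order visits nodes level by level from the root, left to right within each level.
Level 0: E
Level 1: G
Level 2: W, H
Level 3: R, A, C
Level 4: F

E G W H R A C F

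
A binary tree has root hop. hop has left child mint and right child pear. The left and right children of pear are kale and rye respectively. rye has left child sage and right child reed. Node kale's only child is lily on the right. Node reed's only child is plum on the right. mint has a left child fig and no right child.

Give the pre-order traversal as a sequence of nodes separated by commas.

Pre-order visits the node, then its left subtree, then its right subtree.
Visit hop.
At hop: go left to mint.
  Visit mint.
  At mint: go left to fig.
    fig is a leaf — visit fig.
  At mint: no right child.
At hop: go right to pear.
  Visit pear.
  At pear: go left to kale.
    Visit kale.
    At kale: no left child.
    At kale: go right to lily.
      lily is a leaf — visit lily.
  At pear: go right to rye.
    Visit rye.
    At rye: go left to sage.
      sage is a leaf — visit sage.
    At rye: go right to reed.
      Visit reed.
      At reed: no left child.
      At reed: go right to plum.
        plum is a leaf — visit plum.

hop, mint, fig, pear, kale, lily, rye, sage, reed, plum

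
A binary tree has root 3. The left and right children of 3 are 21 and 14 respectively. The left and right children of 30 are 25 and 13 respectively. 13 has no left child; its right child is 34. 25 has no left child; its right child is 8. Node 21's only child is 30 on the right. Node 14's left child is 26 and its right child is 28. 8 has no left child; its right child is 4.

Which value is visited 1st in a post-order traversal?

Post-order visits the left subtree, then the right subtree, then the node.
At 3: go left to 21.
  At 21: no left child.
  At 21: go right to 30.
    At 30: go left to 25.
      At 25: no left child.
      At 25: go right to 8.
        At 8: no left child.
        At 8: go right to 4.
          4 is a leaf — visit 4.
        Visit 8.
      Visit 25.
    At 30: go right to 13.
      At 13: no left child.
      At 13: go right to 34.
        34 is a leaf — visit 34.
      Visit 13.
    Visit 30.
  Visit 21.
At 3: go right to 14.
  At 14: go left to 26.
    26 is a leaf — visit 26.
  At 14: go right to 28.
    28 is a leaf — visit 28.
  Visit 14.
Visit 3.
Full post-order sequence: 4, 8, 25, 34, 13, 30, 21, 26, 28, 14, 3.

4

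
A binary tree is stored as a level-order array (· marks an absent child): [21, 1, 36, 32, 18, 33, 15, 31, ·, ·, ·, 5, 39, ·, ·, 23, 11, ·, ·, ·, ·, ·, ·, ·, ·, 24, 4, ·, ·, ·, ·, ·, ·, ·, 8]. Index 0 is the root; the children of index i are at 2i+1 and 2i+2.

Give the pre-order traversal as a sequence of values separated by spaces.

Pre-order visits the node, then its left subtree, then its right subtree.
Visit 21.
At 21: go left to 1.
  Visit 1.
  At 1: go left to 32.
    Visit 32.
    At 32: go left to 31.
      Visit 31.
      At 31: go left to 23.
        23 is a leaf — visit 23.
      At 31: go right to 11.
        Visit 11.
        At 11: no left child.
        At 11: go right to 8.
          8 is a leaf — visit 8.
    At 32: no right child.
  At 1: go right to 18.
    18 is a leaf — visit 18.
At 21: go right to 36.
  Visit 36.
  At 36: go left to 33.
    Visit 33.
    At 33: go left to 5.
      5 is a leaf — visit 5.
    At 33: go right to 39.
      Visit 39.
      At 39: go left to 24.
        24 is a leaf — visit 24.
      At 39: go right to 4.
        4 is a leaf — visit 4.
  At 36: go right to 15.
    15 is a leaf — visit 15.

21 1 32 31 23 11 8 18 36 33 5 39 24 4 15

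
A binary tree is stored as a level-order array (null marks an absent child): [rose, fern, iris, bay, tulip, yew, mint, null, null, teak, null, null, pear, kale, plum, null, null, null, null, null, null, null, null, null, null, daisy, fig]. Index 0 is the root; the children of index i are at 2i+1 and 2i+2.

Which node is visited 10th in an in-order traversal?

iris

In-order visits the left subtree, then the node, then the right subtree.
At rose: go left to fern.
  At fern: go left to bay.
    bay is a leaf — visit bay.
  Visit fern.
  At fern: go right to tulip.
    At tulip: go left to teak.
      teak is a leaf — visit teak.
    Visit tulip.
    At tulip: no right child.
Visit rose.
At rose: go right to iris.
  At iris: go left to yew.
    At yew: no left child.
    Visit yew.
    At yew: go right to pear.
      At pear: go left to daisy.
        daisy is a leaf — visit daisy.
      Visit pear.
      At pear: go right to fig.
        fig is a leaf — visit fig.
  Visit iris.
  At iris: go right to mint.
    At mint: go left to kale.
      kale is a leaf — visit kale.
    Visit mint.
    At mint: go right to plum.
      plum is a leaf — visit plum.
Full in-order sequence: bay, fern, teak, tulip, rose, yew, daisy, pear, fig, iris, kale, mint, plum.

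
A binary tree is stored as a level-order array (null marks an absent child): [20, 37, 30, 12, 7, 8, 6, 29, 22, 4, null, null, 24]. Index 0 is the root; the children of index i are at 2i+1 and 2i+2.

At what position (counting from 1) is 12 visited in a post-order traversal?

3

Post-order visits the left subtree, then the right subtree, then the node.
At 20: go left to 37.
  At 37: go left to 12.
    At 12: go left to 29.
      29 is a leaf — visit 29.
    At 12: go right to 22.
      22 is a leaf — visit 22.
    Visit 12.
  At 37: go right to 7.
    At 7: go left to 4.
      4 is a leaf — visit 4.
    At 7: no right child.
    Visit 7.
  Visit 37.
At 20: go right to 30.
  At 30: go left to 8.
    At 8: no left child.
    At 8: go right to 24.
      24 is a leaf — visit 24.
    Visit 8.
  At 30: go right to 6.
    6 is a leaf — visit 6.
  Visit 30.
Visit 20.
Full post-order sequence: 29, 22, 12, 4, 7, 37, 24, 8, 6, 30, 20.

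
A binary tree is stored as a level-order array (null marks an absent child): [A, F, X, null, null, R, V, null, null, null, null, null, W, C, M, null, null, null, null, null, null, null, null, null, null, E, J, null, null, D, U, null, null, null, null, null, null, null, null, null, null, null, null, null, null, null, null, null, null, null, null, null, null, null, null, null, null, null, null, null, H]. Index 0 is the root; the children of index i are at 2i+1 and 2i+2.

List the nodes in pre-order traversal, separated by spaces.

A F X R W E J V C M D H U

Pre-order visits the node, then its left subtree, then its right subtree.
Visit A.
At A: go left to F.
  F is a leaf — visit F.
At A: go right to X.
  Visit X.
  At X: go left to R.
    Visit R.
    At R: no left child.
    At R: go right to W.
      Visit W.
      At W: go left to E.
        E is a leaf — visit E.
      At W: go right to J.
        J is a leaf — visit J.
  At X: go right to V.
    Visit V.
    At V: go left to C.
      C is a leaf — visit C.
    At V: go right to M.
      Visit M.
      At M: go left to D.
        Visit D.
        At D: no left child.
        At D: go right to H.
          H is a leaf — visit H.
      At M: go right to U.
        U is a leaf — visit U.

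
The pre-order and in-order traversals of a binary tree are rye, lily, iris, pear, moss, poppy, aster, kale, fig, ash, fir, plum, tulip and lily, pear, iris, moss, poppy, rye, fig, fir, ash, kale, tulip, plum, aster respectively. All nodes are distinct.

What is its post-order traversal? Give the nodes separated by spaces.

The first element of pre-order is the root; it splits in-order into left and right subtrees.
Root rye: left subtree has 5 nodes {lily, pear, iris, moss, poppy}, right has 7 {fig, fir, ash, kale, tulip, plum, aster}.
  Root lily: left subtree has 0 nodes { }, right has 4 {pear, iris, moss, poppy}.
    Root iris: left subtree has 1 node {pear}, right has 2 {moss, poppy}.
      Root moss: left subtree has 0 nodes { }, right has 1 {poppy}.
  Root aster: left subtree has 6 nodes {fig, fir, ash, kale, tulip, plum}, right has 0 { }.
    Root kale: left subtree has 3 nodes {fig, fir, ash}, right has 2 {tulip, plum}.
      Root fig: left subtree has 0 nodes { }, right has 2 {fir, ash}.
        Root ash: left subtree has 1 node {fir}, right has 0 { }.
      Root plum: left subtree has 1 node {tulip}, right has 0 { }.

pear poppy moss iris lily fir ash fig tulip plum kale aster rye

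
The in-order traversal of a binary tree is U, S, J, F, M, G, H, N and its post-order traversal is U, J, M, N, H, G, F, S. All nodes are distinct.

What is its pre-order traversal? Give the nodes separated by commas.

The last element of post-order is the root; it splits in-order into left and right subtrees.
Root S: left subtree has 1 node {U}, right has 6 {J, F, M, G, H, N}.
  Root F: left subtree has 1 node {J}, right has 4 {M, G, H, N}.
    Root G: left subtree has 1 node {M}, right has 2 {H, N}.
      Root H: left subtree has 0 nodes { }, right has 1 {N}.

S, U, F, J, G, M, H, N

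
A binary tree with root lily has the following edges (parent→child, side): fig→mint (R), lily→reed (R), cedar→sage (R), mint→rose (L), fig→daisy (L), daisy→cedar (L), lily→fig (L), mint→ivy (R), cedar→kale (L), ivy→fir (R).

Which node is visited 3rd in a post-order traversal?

cedar

Post-order visits the left subtree, then the right subtree, then the node.
At lily: go left to fig.
  At fig: go left to daisy.
    At daisy: go left to cedar.
      At cedar: go left to kale.
        kale is a leaf — visit kale.
      At cedar: go right to sage.
        sage is a leaf — visit sage.
      Visit cedar.
    At daisy: no right child.
    Visit daisy.
  At fig: go right to mint.
    At mint: go left to rose.
      rose is a leaf — visit rose.
    At mint: go right to ivy.
      At ivy: no left child.
      At ivy: go right to fir.
        fir is a leaf — visit fir.
      Visit ivy.
    Visit mint.
  Visit fig.
At lily: go right to reed.
  reed is a leaf — visit reed.
Visit lily.
Full post-order sequence: kale, sage, cedar, daisy, rose, fir, ivy, mint, fig, reed, lily.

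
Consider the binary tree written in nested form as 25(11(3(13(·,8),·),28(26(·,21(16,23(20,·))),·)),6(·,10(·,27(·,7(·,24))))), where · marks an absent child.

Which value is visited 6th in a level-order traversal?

10

Level-order visits nodes level by level from the root, left to right within each level.
Level 0: 25
Level 1: 11, 6
Level 2: 3, 28, 10
Level 3: 13, 26, 27
Level 4: 8, 21, 7
Level 5: 16, 23, 24
Level 6: 20
Full level-order sequence: 25, 11, 6, 3, 28, 10, 13, 26, 27, 8, 21, 7, 16, 23, 24, 20.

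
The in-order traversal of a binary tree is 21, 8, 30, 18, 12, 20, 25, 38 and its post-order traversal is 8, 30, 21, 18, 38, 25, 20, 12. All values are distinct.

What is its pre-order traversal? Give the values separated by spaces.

The last element of post-order is the root; it splits in-order into left and right subtrees.
Root 12: left subtree has 4 nodes {21, 8, 30, 18}, right has 3 {20, 25, 38}.
  Root 18: left subtree has 3 nodes {21, 8, 30}, right has 0 { }.
    Root 21: left subtree has 0 nodes { }, right has 2 {8, 30}.
      Root 30: left subtree has 1 node {8}, right has 0 { }.
  Root 20: left subtree has 0 nodes { }, right has 2 {25, 38}.
    Root 25: left subtree has 0 nodes { }, right has 1 {38}.

12 18 21 30 8 20 25 38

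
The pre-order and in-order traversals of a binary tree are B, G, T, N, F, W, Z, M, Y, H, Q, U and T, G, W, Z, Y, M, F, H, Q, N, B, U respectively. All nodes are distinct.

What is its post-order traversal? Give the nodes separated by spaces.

The first element of pre-order is the root; it splits in-order into left and right subtrees.
Root B: left subtree has 10 nodes {T, G, W, Z, Y, M, F, H, Q, N}, right has 1 {U}.
  Root G: left subtree has 1 node {T}, right has 8 {W, Z, Y, M, F, H, Q, N}.
    Root N: left subtree has 7 nodes {W, Z, Y, M, F, H, Q}, right has 0 { }.
      Root F: left subtree has 4 nodes {W, Z, Y, M}, right has 2 {H, Q}.
        Root W: left subtree has 0 nodes { }, right has 3 {Z, Y, M}.
          Root Z: left subtree has 0 nodes { }, right has 2 {Y, M}.
            Root M: left subtree has 1 node {Y}, right has 0 { }.
        Root H: left subtree has 0 nodes { }, right has 1 {Q}.

T Y M Z W Q H F N G U B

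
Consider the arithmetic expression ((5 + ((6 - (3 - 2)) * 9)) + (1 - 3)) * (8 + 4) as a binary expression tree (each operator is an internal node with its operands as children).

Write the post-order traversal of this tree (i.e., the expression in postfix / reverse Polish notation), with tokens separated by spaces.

5 6 3 2 - - 9 * + 1 3 - + 8 4 + *

Post-order on an expression tree gives postfix notation: for each operator, emit left operand, right operand, then the operator.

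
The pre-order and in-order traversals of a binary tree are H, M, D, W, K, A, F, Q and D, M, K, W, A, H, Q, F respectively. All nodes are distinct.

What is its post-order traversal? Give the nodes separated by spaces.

D K A W M Q F H

The first element of pre-order is the root; it splits in-order into left and right subtrees.
Root H: left subtree has 5 nodes {D, M, K, W, A}, right has 2 {Q, F}.
  Root M: left subtree has 1 node {D}, right has 3 {K, W, A}.
    Root W: left subtree has 1 node {K}, right has 1 {A}.
  Root F: left subtree has 1 node {Q}, right has 0 { }.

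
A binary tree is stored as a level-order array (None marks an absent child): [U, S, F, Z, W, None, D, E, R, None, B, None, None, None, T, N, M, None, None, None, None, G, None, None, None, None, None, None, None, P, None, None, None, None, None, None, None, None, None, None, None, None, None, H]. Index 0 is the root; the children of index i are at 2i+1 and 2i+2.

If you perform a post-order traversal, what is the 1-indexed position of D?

13

Post-order visits the left subtree, then the right subtree, then the node.
At U: go left to S.
  At S: go left to Z.
    At Z: go left to E.
      At E: go left to N.
        N is a leaf — visit N.
      At E: go right to M.
        M is a leaf — visit M.
      Visit E.
    At Z: go right to R.
      R is a leaf — visit R.
    Visit Z.
  At S: go right to W.
    At W: no left child.
    At W: go right to B.
      At B: go left to G.
        At G: go left to H.
          H is a leaf — visit H.
        At G: no right child.
        Visit G.
      At B: no right child.
      Visit B.
    Visit W.
  Visit S.
At U: go right to F.
  At F: no left child.
  At F: go right to D.
    At D: no left child.
    At D: go right to T.
      At T: go left to P.
        P is a leaf — visit P.
      At T: no right child.
      Visit T.
    Visit D.
  Visit F.
Visit U.
Full post-order sequence: N, M, E, R, Z, H, G, B, W, S, P, T, D, F, U.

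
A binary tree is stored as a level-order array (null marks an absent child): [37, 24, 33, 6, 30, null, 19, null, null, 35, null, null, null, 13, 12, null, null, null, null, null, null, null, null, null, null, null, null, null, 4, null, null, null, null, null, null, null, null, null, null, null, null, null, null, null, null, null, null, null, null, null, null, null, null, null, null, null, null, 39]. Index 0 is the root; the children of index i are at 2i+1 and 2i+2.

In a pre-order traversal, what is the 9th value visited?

Pre-order visits the node, then its left subtree, then its right subtree.
Visit 37.
At 37: go left to 24.
  Visit 24.
  At 24: go left to 6.
    6 is a leaf — visit 6.
  At 24: go right to 30.
    Visit 30.
    At 30: go left to 35.
      35 is a leaf — visit 35.
    At 30: no right child.
At 37: go right to 33.
  Visit 33.
  At 33: no left child.
  At 33: go right to 19.
    Visit 19.
    At 19: go left to 13.
      Visit 13.
      At 13: no left child.
      At 13: go right to 4.
        Visit 4.
        At 4: go left to 39.
          39 is a leaf — visit 39.
        At 4: no right child.
    At 19: go right to 12.
      12 is a leaf — visit 12.
Full pre-order sequence: 37, 24, 6, 30, 35, 33, 19, 13, 4, 39, 12.

4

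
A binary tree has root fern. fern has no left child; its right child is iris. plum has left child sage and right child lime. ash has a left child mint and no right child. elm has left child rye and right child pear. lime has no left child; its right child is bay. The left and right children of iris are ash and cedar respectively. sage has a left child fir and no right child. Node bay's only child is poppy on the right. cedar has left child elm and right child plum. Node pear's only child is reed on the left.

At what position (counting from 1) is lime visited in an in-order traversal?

In-order visits the left subtree, then the node, then the right subtree.
At fern: no left child.
Visit fern.
At fern: go right to iris.
  At iris: go left to ash.
    At ash: go left to mint.
      mint is a leaf — visit mint.
    Visit ash.
    At ash: no right child.
  Visit iris.
  At iris: go right to cedar.
    At cedar: go left to elm.
      At elm: go left to rye.
        rye is a leaf — visit rye.
      Visit elm.
      At elm: go right to pear.
        At pear: go left to reed.
          reed is a leaf — visit reed.
        Visit pear.
        At pear: no right child.
    Visit cedar.
    At cedar: go right to plum.
      At plum: go left to sage.
        At sage: go left to fir.
          fir is a leaf — visit fir.
        Visit sage.
        At sage: no right child.
      Visit plum.
      At plum: go right to lime.
        At lime: no left child.
        Visit lime.
        At lime: go right to bay.
          At bay: no left child.
          Visit bay.
          At bay: go right to poppy.
            poppy is a leaf — visit poppy.
Full in-order sequence: fern, mint, ash, iris, rye, elm, reed, pear, cedar, fir, sage, plum, lime, bay, poppy.

13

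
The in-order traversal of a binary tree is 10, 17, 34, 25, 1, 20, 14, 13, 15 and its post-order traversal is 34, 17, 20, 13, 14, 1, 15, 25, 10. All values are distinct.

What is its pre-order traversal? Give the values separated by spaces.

10 25 17 34 15 1 14 20 13

The last element of post-order is the root; it splits in-order into left and right subtrees.
Root 10: left subtree has 0 nodes { }, right has 8 {17, 34, 25, 1, 20, 14, 13, 15}.
  Root 25: left subtree has 2 nodes {17, 34}, right has 5 {1, 20, 14, 13, 15}.
    Root 17: left subtree has 0 nodes { }, right has 1 {34}.
    Root 15: left subtree has 4 nodes {1, 20, 14, 13}, right has 0 { }.
      Root 1: left subtree has 0 nodes { }, right has 3 {20, 14, 13}.
        Root 14: left subtree has 1 node {20}, right has 1 {13}.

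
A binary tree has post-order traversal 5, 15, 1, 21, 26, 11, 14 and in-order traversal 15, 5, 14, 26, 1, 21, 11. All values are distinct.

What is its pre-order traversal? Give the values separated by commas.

The last element of post-order is the root; it splits in-order into left and right subtrees.
Root 14: left subtree has 2 nodes {15, 5}, right has 4 {26, 1, 21, 11}.
  Root 15: left subtree has 0 nodes { }, right has 1 {5}.
  Root 11: left subtree has 3 nodes {26, 1, 21}, right has 0 { }.
    Root 26: left subtree has 0 nodes { }, right has 2 {1, 21}.
      Root 21: left subtree has 1 node {1}, right has 0 { }.

14, 15, 5, 11, 26, 21, 1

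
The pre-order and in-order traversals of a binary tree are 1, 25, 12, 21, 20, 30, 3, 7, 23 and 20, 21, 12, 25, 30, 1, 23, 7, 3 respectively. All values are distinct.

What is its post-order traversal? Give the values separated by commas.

The first element of pre-order is the root; it splits in-order into left and right subtrees.
Root 1: left subtree has 5 nodes {20, 21, 12, 25, 30}, right has 3 {23, 7, 3}.
  Root 25: left subtree has 3 nodes {20, 21, 12}, right has 1 {30}.
    Root 12: left subtree has 2 nodes {20, 21}, right has 0 { }.
      Root 21: left subtree has 1 node {20}, right has 0 { }.
  Root 3: left subtree has 2 nodes {23, 7}, right has 0 { }.
    Root 7: left subtree has 1 node {23}, right has 0 { }.

20, 21, 12, 30, 25, 23, 7, 3, 1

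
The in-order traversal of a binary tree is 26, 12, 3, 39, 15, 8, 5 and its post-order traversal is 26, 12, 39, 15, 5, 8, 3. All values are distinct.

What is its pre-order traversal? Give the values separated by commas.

3, 12, 26, 8, 15, 39, 5

The last element of post-order is the root; it splits in-order into left and right subtrees.
Root 3: left subtree has 2 nodes {26, 12}, right has 4 {39, 15, 8, 5}.
  Root 12: left subtree has 1 node {26}, right has 0 { }.
  Root 8: left subtree has 2 nodes {39, 15}, right has 1 {5}.
    Root 15: left subtree has 1 node {39}, right has 0 { }.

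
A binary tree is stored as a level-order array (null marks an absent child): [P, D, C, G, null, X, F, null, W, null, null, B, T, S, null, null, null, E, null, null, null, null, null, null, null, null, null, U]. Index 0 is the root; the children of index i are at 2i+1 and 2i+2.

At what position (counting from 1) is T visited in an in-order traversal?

In-order visits the left subtree, then the node, then the right subtree.
At P: go left to D.
  At D: go left to G.
    At G: no left child.
    Visit G.
    At G: go right to W.
      At W: go left to E.
        E is a leaf — visit E.
      Visit W.
      At W: no right child.
  Visit D.
  At D: no right child.
Visit P.
At P: go right to C.
  At C: go left to X.
    At X: go left to B.
      B is a leaf — visit B.
    Visit X.
    At X: go right to T.
      T is a leaf — visit T.
  Visit C.
  At C: go right to F.
    At F: go left to S.
      At S: go left to U.
        U is a leaf — visit U.
      Visit S.
      At S: no right child.
    Visit F.
    At F: no right child.
Full in-order sequence: G, E, W, D, P, B, X, T, C, U, S, F.

8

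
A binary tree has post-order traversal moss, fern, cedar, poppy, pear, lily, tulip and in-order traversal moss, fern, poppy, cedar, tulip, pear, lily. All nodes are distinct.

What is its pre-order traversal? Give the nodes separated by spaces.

tulip poppy fern moss cedar lily pear

The last element of post-order is the root; it splits in-order into left and right subtrees.
Root tulip: left subtree has 4 nodes {moss, fern, poppy, cedar}, right has 2 {pear, lily}.
  Root poppy: left subtree has 2 nodes {moss, fern}, right has 1 {cedar}.
    Root fern: left subtree has 1 node {moss}, right has 0 { }.
  Root lily: left subtree has 1 node {pear}, right has 0 { }.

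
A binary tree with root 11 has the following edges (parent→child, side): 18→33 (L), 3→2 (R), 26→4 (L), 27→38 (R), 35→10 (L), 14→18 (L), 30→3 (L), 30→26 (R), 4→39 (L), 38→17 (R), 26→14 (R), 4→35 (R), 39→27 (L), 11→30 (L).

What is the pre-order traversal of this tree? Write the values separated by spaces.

11 30 3 2 26 4 39 27 38 17 35 10 14 18 33

Pre-order visits the node, then its left subtree, then its right subtree.
Visit 11.
At 11: go left to 30.
  Visit 30.
  At 30: go left to 3.
    Visit 3.
    At 3: no left child.
    At 3: go right to 2.
      2 is a leaf — visit 2.
  At 30: go right to 26.
    Visit 26.
    At 26: go left to 4.
      Visit 4.
      At 4: go left to 39.
        Visit 39.
        At 39: go left to 27.
          Visit 27.
          At 27: no left child.
          At 27: go right to 38.
            Visit 38.
            At 38: no left child.
            At 38: go right to 17.
              17 is a leaf — visit 17.
        At 39: no right child.
      At 4: go right to 35.
        Visit 35.
        At 35: go left to 10.
          10 is a leaf — visit 10.
        At 35: no right child.
    At 26: go right to 14.
      Visit 14.
      At 14: go left to 18.
        Visit 18.
        At 18: go left to 33.
          33 is a leaf — visit 33.
        At 18: no right child.
      At 14: no right child.
At 11: no right child.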